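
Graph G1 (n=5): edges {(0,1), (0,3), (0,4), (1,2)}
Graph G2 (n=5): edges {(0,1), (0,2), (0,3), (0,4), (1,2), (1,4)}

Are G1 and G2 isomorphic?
No, not isomorphic

The graphs are NOT isomorphic.

Counting edges: G1 has 4 edge(s); G2 has 6 edge(s).
Edge count is an isomorphism invariant (a bijection on vertices induces a bijection on edges), so differing edge counts rule out isomorphism.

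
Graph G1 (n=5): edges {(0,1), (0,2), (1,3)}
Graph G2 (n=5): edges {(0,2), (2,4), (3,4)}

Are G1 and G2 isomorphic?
Yes, isomorphic

The graphs are isomorphic.
One valid mapping φ: V(G1) → V(G2): 0→4, 1→2, 2→3, 3→0, 4→1

Verify φ preserves adjacency — for each edge of G1, its image is an edge of G2:
  (0,1) → (φ(0),φ(1)) = (2,4) ∈ E(G2) ✓
  (0,2) → (φ(0),φ(2)) = (3,4) ∈ E(G2) ✓
  (1,3) → (φ(1),φ(3)) = (0,2) ∈ E(G2) ✓
All 3 edges of G1 map to edges of G2, and |E(G1)| = |E(G2)| = 3, so φ is a bijection on edges as well as vertices. Hence G1 ≅ G2.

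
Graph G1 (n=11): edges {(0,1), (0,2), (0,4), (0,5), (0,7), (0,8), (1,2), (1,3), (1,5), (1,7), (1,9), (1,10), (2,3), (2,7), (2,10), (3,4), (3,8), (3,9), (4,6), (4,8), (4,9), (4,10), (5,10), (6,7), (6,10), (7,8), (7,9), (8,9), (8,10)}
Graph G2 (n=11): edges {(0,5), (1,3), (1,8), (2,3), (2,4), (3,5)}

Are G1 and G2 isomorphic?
No, not isomorphic

The graphs are NOT isomorphic.

Connected components of G1: 1 component(s) with vertex sets [[0, 1, 2, 3, 4, 5, 6, 7, 8, 9, 10]], sizes [11].
Connected components of G2: 5 component(s) with vertex sets [[6], [7], [9], [10], [0, 1, 2, 3, 4, 5, 8]], sizes [1, 1, 1, 1, 7].
The number of connected components (and the multiset of component sizes) is an isomorphism invariant — an isomorphism maps each component of G1 bijectively onto a component of G2. Since G1 has 1 component(s) and G2 has 5, they cannot be isomorphic.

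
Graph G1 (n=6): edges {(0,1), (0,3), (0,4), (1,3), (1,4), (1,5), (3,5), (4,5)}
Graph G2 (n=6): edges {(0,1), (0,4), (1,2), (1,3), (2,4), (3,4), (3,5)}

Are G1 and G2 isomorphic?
No, not isomorphic

The graphs are NOT isomorphic.

Degrees in G1: deg(0)=3, deg(1)=4, deg(2)=0, deg(3)=3, deg(4)=3, deg(5)=3.
Sorted degree sequence of G1: [4, 3, 3, 3, 3, 0].
Degrees in G2: deg(0)=2, deg(1)=3, deg(2)=2, deg(3)=3, deg(4)=3, deg(5)=1.
Sorted degree sequence of G2: [3, 3, 3, 2, 2, 1].
The (sorted) degree sequence is an isomorphism invariant, so since G1 and G2 have different degree sequences they cannot be isomorphic.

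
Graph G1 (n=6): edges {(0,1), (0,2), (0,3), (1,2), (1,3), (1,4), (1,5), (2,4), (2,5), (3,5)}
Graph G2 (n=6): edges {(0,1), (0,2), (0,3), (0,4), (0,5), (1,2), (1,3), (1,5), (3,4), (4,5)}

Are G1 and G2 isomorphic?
Yes, isomorphic

The graphs are isomorphic.
One valid mapping φ: V(G1) → V(G2): 0→3, 1→0, 2→1, 3→4, 4→2, 5→5

Verify φ preserves adjacency — for each edge of G1, its image is an edge of G2:
  (0,1) → (φ(0),φ(1)) = (0,3) ∈ E(G2) ✓
  (0,2) → (φ(0),φ(2)) = (1,3) ∈ E(G2) ✓
  (0,3) → (φ(0),φ(3)) = (3,4) ∈ E(G2) ✓
  (1,2) → (φ(1),φ(2)) = (0,1) ∈ E(G2) ✓
  (1,3) → (φ(1),φ(3)) = (0,4) ∈ E(G2) ✓
  (1,4) → (φ(1),φ(4)) = (0,2) ∈ E(G2) ✓
  (1,5) → (φ(1),φ(5)) = (0,5) ∈ E(G2) ✓
  (2,4) → (φ(2),φ(4)) = (1,2) ∈ E(G2) ✓
  (2,5) → (φ(2),φ(5)) = (1,5) ∈ E(G2) ✓
  (3,5) → (φ(3),φ(5)) = (4,5) ∈ E(G2) ✓
All 10 edges of G1 map to edges of G2, and |E(G1)| = |E(G2)| = 10, so φ is a bijection on edges as well as vertices. Hence G1 ≅ G2.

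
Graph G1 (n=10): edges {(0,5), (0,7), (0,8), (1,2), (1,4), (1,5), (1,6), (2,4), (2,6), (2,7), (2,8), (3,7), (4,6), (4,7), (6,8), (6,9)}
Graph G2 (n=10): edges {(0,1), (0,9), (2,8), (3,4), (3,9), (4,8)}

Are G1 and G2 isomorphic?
No, not isomorphic

The graphs are NOT isomorphic.

Connected components of G1: 1 component(s) with vertex sets [[0, 1, 2, 3, 4, 5, 6, 7, 8, 9]], sizes [10].
Connected components of G2: 4 component(s) with vertex sets [[5], [6], [7], [0, 1, 2, 3, 4, 8, 9]], sizes [1, 1, 1, 7].
The number of connected components (and the multiset of component sizes) is an isomorphism invariant — an isomorphism maps each component of G1 bijectively onto a component of G2. Since G1 has 1 component(s) and G2 has 4, they cannot be isomorphic.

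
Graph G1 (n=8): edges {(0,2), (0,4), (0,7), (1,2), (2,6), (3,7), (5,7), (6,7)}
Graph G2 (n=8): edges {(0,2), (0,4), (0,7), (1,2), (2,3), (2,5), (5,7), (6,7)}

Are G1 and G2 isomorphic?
Yes, isomorphic

The graphs are isomorphic.
One valid mapping φ: V(G1) → V(G2): 0→0, 1→6, 2→7, 3→3, 4→4, 5→1, 6→5, 7→2

Verify φ preserves adjacency — for each edge of G1, its image is an edge of G2:
  (0,2) → (φ(0),φ(2)) = (0,7) ∈ E(G2) ✓
  (0,4) → (φ(0),φ(4)) = (0,4) ∈ E(G2) ✓
  (0,7) → (φ(0),φ(7)) = (0,2) ∈ E(G2) ✓
  (1,2) → (φ(1),φ(2)) = (6,7) ∈ E(G2) ✓
  (2,6) → (φ(2),φ(6)) = (5,7) ∈ E(G2) ✓
  (3,7) → (φ(3),φ(7)) = (2,3) ∈ E(G2) ✓
  (5,7) → (φ(5),φ(7)) = (1,2) ∈ E(G2) ✓
  (6,7) → (φ(6),φ(7)) = (2,5) ∈ E(G2) ✓
All 8 edges of G1 map to edges of G2, and |E(G1)| = |E(G2)| = 8, so φ is a bijection on edges as well as vertices. Hence G1 ≅ G2.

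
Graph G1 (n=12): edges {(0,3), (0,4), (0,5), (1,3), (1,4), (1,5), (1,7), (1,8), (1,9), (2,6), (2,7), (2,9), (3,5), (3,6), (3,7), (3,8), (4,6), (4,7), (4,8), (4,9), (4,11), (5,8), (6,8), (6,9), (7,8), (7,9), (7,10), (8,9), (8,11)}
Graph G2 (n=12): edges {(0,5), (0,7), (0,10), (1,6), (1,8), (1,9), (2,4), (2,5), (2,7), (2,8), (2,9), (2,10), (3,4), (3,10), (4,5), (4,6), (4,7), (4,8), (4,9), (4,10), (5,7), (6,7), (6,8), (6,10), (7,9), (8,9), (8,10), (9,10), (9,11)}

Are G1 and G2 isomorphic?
Yes, isomorphic

The graphs are isomorphic.
One valid mapping φ: V(G1) → V(G2): 0→0, 1→2, 2→1, 3→7, 4→10, 5→5, 6→6, 7→9, 8→4, 9→8, 10→11, 11→3

Verify φ preserves adjacency — for each edge of G1, its image is an edge of G2:
  (0,3) → (φ(0),φ(3)) = (0,7) ∈ E(G2) ✓
  (0,4) → (φ(0),φ(4)) = (0,10) ∈ E(G2) ✓
  (0,5) → (φ(0),φ(5)) = (0,5) ∈ E(G2) ✓
  (1,3) → (φ(1),φ(3)) = (2,7) ∈ E(G2) ✓
  (1,4) → (φ(1),φ(4)) = (2,10) ∈ E(G2) ✓
  (1,5) → (φ(1),φ(5)) = (2,5) ∈ E(G2) ✓
  (1,7) → (φ(1),φ(7)) = (2,9) ∈ E(G2) ✓
  (1,8) → (φ(1),φ(8)) = (2,4) ∈ E(G2) ✓
  (1,9) → (φ(1),φ(9)) = (2,8) ∈ E(G2) ✓
  (2,6) → (φ(2),φ(6)) = (1,6) ∈ E(G2) ✓
  (2,7) → (φ(2),φ(7)) = (1,9) ∈ E(G2) ✓
  (2,9) → (φ(2),φ(9)) = (1,8) ∈ E(G2) ✓
  (3,5) → (φ(3),φ(5)) = (5,7) ∈ E(G2) ✓
  (3,6) → (φ(3),φ(6)) = (6,7) ∈ E(G2) ✓
  (3,7) → (φ(3),φ(7)) = (7,9) ∈ E(G2) ✓
  (3,8) → (φ(3),φ(8)) = (4,7) ∈ E(G2) ✓
  (4,6) → (φ(4),φ(6)) = (6,10) ∈ E(G2) ✓
  (4,7) → (φ(4),φ(7)) = (9,10) ∈ E(G2) ✓
  (4,8) → (φ(4),φ(8)) = (4,10) ∈ E(G2) ✓
  (4,9) → (φ(4),φ(9)) = (8,10) ∈ E(G2) ✓
  (4,11) → (φ(4),φ(11)) = (3,10) ∈ E(G2) ✓
  (5,8) → (φ(5),φ(8)) = (4,5) ∈ E(G2) ✓
  (6,8) → (φ(6),φ(8)) = (4,6) ∈ E(G2) ✓
  (6,9) → (φ(6),φ(9)) = (6,8) ∈ E(G2) ✓
  (7,8) → (φ(7),φ(8)) = (4,9) ∈ E(G2) ✓
  (7,9) → (φ(7),φ(9)) = (8,9) ∈ E(G2) ✓
  (7,10) → (φ(7),φ(10)) = (9,11) ∈ E(G2) ✓
  (8,9) → (φ(8),φ(9)) = (4,8) ∈ E(G2) ✓
  (8,11) → (φ(8),φ(11)) = (3,4) ∈ E(G2) ✓
All 29 edges of G1 map to edges of G2, and |E(G1)| = |E(G2)| = 29, so φ is a bijection on edges as well as vertices. Hence G1 ≅ G2.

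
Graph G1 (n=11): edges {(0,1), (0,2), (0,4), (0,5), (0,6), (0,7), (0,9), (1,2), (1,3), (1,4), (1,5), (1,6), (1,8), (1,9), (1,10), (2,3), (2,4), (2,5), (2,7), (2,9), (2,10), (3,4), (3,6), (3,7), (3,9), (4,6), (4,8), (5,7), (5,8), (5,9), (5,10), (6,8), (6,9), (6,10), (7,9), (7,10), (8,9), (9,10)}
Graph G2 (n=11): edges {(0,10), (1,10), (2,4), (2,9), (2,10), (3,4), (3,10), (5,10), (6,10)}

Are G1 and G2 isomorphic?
No, not isomorphic

The graphs are NOT isomorphic.

Connected components of G1: 1 component(s) with vertex sets [[0, 1, 2, 3, 4, 5, 6, 7, 8, 9, 10]], sizes [11].
Connected components of G2: 3 component(s) with vertex sets [[7], [8], [0, 1, 2, 3, 4, 5, 6, 9, 10]], sizes [1, 1, 9].
The number of connected components (and the multiset of component sizes) is an isomorphism invariant — an isomorphism maps each component of G1 bijectively onto a component of G2. Since G1 has 1 component(s) and G2 has 3, they cannot be isomorphic.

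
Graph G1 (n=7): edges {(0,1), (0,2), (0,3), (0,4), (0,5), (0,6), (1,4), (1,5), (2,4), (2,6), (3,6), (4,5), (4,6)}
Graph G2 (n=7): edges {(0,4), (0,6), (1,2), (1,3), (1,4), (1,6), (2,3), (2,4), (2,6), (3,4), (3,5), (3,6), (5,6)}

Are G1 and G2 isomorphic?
No, not isomorphic

The graphs are NOT isomorphic.

Degrees in G1: deg(0)=6, deg(1)=3, deg(2)=3, deg(3)=2, deg(4)=5, deg(5)=3, deg(6)=4.
Sorted degree sequence of G1: [6, 5, 4, 3, 3, 3, 2].
Degrees in G2: deg(0)=2, deg(1)=4, deg(2)=4, deg(3)=5, deg(4)=4, deg(5)=2, deg(6)=5.
Sorted degree sequence of G2: [5, 5, 4, 4, 4, 2, 2].
The (sorted) degree sequence is an isomorphism invariant, so since G1 and G2 have different degree sequences they cannot be isomorphic.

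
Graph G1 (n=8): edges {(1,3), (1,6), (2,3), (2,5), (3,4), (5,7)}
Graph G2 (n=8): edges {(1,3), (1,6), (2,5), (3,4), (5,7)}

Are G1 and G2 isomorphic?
No, not isomorphic

The graphs are NOT isomorphic.

Counting edges: G1 has 6 edge(s); G2 has 5 edge(s).
Edge count is an isomorphism invariant (a bijection on vertices induces a bijection on edges), so differing edge counts rule out isomorphism.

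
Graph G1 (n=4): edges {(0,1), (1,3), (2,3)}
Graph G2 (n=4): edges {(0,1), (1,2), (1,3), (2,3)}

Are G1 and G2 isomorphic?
No, not isomorphic

The graphs are NOT isomorphic.

Counting triangles (3-cliques): G1 has 0, G2 has 1.
Triangle count is an isomorphism invariant, so differing triangle counts rule out isomorphism.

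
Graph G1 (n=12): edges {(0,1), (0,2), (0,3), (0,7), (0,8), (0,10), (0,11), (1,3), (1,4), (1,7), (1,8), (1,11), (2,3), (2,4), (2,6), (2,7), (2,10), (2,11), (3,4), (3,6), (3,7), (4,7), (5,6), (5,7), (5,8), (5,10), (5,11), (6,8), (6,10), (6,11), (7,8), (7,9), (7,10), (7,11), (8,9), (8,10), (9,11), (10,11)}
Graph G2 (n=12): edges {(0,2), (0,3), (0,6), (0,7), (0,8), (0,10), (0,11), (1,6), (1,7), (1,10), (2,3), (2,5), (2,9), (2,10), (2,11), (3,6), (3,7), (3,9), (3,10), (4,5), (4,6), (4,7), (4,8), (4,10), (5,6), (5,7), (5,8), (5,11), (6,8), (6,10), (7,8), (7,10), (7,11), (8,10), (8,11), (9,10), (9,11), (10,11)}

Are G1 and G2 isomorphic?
Yes, isomorphic

The graphs are isomorphic.
One valid mapping φ: V(G1) → V(G2): 0→0, 1→3, 2→11, 3→2, 4→9, 5→4, 6→5, 7→10, 8→6, 9→1, 10→8, 11→7

Verify φ preserves adjacency — for each edge of G1, its image is an edge of G2:
  (0,1) → (φ(0),φ(1)) = (0,3) ∈ E(G2) ✓
  (0,2) → (φ(0),φ(2)) = (0,11) ∈ E(G2) ✓
  (0,3) → (φ(0),φ(3)) = (0,2) ∈ E(G2) ✓
  (0,7) → (φ(0),φ(7)) = (0,10) ∈ E(G2) ✓
  (0,8) → (φ(0),φ(8)) = (0,6) ∈ E(G2) ✓
  (0,10) → (φ(0),φ(10)) = (0,8) ∈ E(G2) ✓
  (0,11) → (φ(0),φ(11)) = (0,7) ∈ E(G2) ✓
  (1,3) → (φ(1),φ(3)) = (2,3) ∈ E(G2) ✓
  (1,4) → (φ(1),φ(4)) = (3,9) ∈ E(G2) ✓
  (1,7) → (φ(1),φ(7)) = (3,10) ∈ E(G2) ✓
  (1,8) → (φ(1),φ(8)) = (3,6) ∈ E(G2) ✓
  (1,11) → (φ(1),φ(11)) = (3,7) ∈ E(G2) ✓
  (2,3) → (φ(2),φ(3)) = (2,11) ∈ E(G2) ✓
  (2,4) → (φ(2),φ(4)) = (9,11) ∈ E(G2) ✓
  (2,6) → (φ(2),φ(6)) = (5,11) ∈ E(G2) ✓
  (2,7) → (φ(2),φ(7)) = (10,11) ∈ E(G2) ✓
  (2,10) → (φ(2),φ(10)) = (8,11) ∈ E(G2) ✓
  (2,11) → (φ(2),φ(11)) = (7,11) ∈ E(G2) ✓
  (3,4) → (φ(3),φ(4)) = (2,9) ∈ E(G2) ✓
  (3,6) → (φ(3),φ(6)) = (2,5) ∈ E(G2) ✓
  (3,7) → (φ(3),φ(7)) = (2,10) ∈ E(G2) ✓
  (4,7) → (φ(4),φ(7)) = (9,10) ∈ E(G2) ✓
  (5,6) → (φ(5),φ(6)) = (4,5) ∈ E(G2) ✓
  (5,7) → (φ(5),φ(7)) = (4,10) ∈ E(G2) ✓
  (5,8) → (φ(5),φ(8)) = (4,6) ∈ E(G2) ✓
  (5,10) → (φ(5),φ(10)) = (4,8) ∈ E(G2) ✓
  (5,11) → (φ(5),φ(11)) = (4,7) ∈ E(G2) ✓
  (6,8) → (φ(6),φ(8)) = (5,6) ∈ E(G2) ✓
  (6,10) → (φ(6),φ(10)) = (5,8) ∈ E(G2) ✓
  (6,11) → (φ(6),φ(11)) = (5,7) ∈ E(G2) ✓
  (7,8) → (φ(7),φ(8)) = (6,10) ∈ E(G2) ✓
  (7,9) → (φ(7),φ(9)) = (1,10) ∈ E(G2) ✓
  (7,10) → (φ(7),φ(10)) = (8,10) ∈ E(G2) ✓
  (7,11) → (φ(7),φ(11)) = (7,10) ∈ E(G2) ✓
  (8,9) → (φ(8),φ(9)) = (1,6) ∈ E(G2) ✓
  (8,10) → (φ(8),φ(10)) = (6,8) ∈ E(G2) ✓
  (9,11) → (φ(9),φ(11)) = (1,7) ∈ E(G2) ✓
  (10,11) → (φ(10),φ(11)) = (7,8) ∈ E(G2) ✓
All 38 edges of G1 map to edges of G2, and |E(G1)| = |E(G2)| = 38, so φ is a bijection on edges as well as vertices. Hence G1 ≅ G2.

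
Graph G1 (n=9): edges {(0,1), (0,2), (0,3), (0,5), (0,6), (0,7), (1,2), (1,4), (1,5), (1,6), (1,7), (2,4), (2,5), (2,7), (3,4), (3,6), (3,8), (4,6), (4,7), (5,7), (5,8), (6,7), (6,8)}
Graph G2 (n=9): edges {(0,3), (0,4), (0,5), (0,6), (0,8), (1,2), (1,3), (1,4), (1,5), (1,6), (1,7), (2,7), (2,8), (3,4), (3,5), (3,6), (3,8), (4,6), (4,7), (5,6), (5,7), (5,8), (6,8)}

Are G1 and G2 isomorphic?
Yes, isomorphic

The graphs are isomorphic.
One valid mapping φ: V(G1) → V(G2): 0→5, 1→3, 2→0, 3→7, 4→4, 5→8, 6→1, 7→6, 8→2

Verify φ preserves adjacency — for each edge of G1, its image is an edge of G2:
  (0,1) → (φ(0),φ(1)) = (3,5) ∈ E(G2) ✓
  (0,2) → (φ(0),φ(2)) = (0,5) ∈ E(G2) ✓
  (0,3) → (φ(0),φ(3)) = (5,7) ∈ E(G2) ✓
  (0,5) → (φ(0),φ(5)) = (5,8) ∈ E(G2) ✓
  (0,6) → (φ(0),φ(6)) = (1,5) ∈ E(G2) ✓
  (0,7) → (φ(0),φ(7)) = (5,6) ∈ E(G2) ✓
  (1,2) → (φ(1),φ(2)) = (0,3) ∈ E(G2) ✓
  (1,4) → (φ(1),φ(4)) = (3,4) ∈ E(G2) ✓
  (1,5) → (φ(1),φ(5)) = (3,8) ∈ E(G2) ✓
  (1,6) → (φ(1),φ(6)) = (1,3) ∈ E(G2) ✓
  (1,7) → (φ(1),φ(7)) = (3,6) ∈ E(G2) ✓
  (2,4) → (φ(2),φ(4)) = (0,4) ∈ E(G2) ✓
  (2,5) → (φ(2),φ(5)) = (0,8) ∈ E(G2) ✓
  (2,7) → (φ(2),φ(7)) = (0,6) ∈ E(G2) ✓
  (3,4) → (φ(3),φ(4)) = (4,7) ∈ E(G2) ✓
  (3,6) → (φ(3),φ(6)) = (1,7) ∈ E(G2) ✓
  (3,8) → (φ(3),φ(8)) = (2,7) ∈ E(G2) ✓
  (4,6) → (φ(4),φ(6)) = (1,4) ∈ E(G2) ✓
  (4,7) → (φ(4),φ(7)) = (4,6) ∈ E(G2) ✓
  (5,7) → (φ(5),φ(7)) = (6,8) ∈ E(G2) ✓
  (5,8) → (φ(5),φ(8)) = (2,8) ∈ E(G2) ✓
  (6,7) → (φ(6),φ(7)) = (1,6) ∈ E(G2) ✓
  (6,8) → (φ(6),φ(8)) = (1,2) ∈ E(G2) ✓
All 23 edges of G1 map to edges of G2, and |E(G1)| = |E(G2)| = 23, so φ is a bijection on edges as well as vertices. Hence G1 ≅ G2.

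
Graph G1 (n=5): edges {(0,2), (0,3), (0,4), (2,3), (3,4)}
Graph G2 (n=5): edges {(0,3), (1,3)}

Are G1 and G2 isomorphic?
No, not isomorphic

The graphs are NOT isomorphic.

Degrees in G1: deg(0)=3, deg(1)=0, deg(2)=2, deg(3)=3, deg(4)=2.
Sorted degree sequence of G1: [3, 3, 2, 2, 0].
Degrees in G2: deg(0)=1, deg(1)=1, deg(2)=0, deg(3)=2, deg(4)=0.
Sorted degree sequence of G2: [2, 1, 1, 0, 0].
The (sorted) degree sequence is an isomorphism invariant, so since G1 and G2 have different degree sequences they cannot be isomorphic.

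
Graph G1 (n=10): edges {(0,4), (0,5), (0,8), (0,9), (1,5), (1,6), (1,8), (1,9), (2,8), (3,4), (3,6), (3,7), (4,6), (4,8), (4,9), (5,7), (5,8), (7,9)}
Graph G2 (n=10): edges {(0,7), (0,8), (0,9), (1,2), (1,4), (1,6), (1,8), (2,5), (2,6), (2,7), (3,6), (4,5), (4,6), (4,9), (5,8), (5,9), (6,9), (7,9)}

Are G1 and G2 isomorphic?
Yes, isomorphic

The graphs are isomorphic.
One valid mapping φ: V(G1) → V(G2): 0→4, 1→2, 2→3, 3→0, 4→9, 5→1, 6→7, 7→8, 8→6, 9→5

Verify φ preserves adjacency — for each edge of G1, its image is an edge of G2:
  (0,4) → (φ(0),φ(4)) = (4,9) ∈ E(G2) ✓
  (0,5) → (φ(0),φ(5)) = (1,4) ∈ E(G2) ✓
  (0,8) → (φ(0),φ(8)) = (4,6) ∈ E(G2) ✓
  (0,9) → (φ(0),φ(9)) = (4,5) ∈ E(G2) ✓
  (1,5) → (φ(1),φ(5)) = (1,2) ∈ E(G2) ✓
  (1,6) → (φ(1),φ(6)) = (2,7) ∈ E(G2) ✓
  (1,8) → (φ(1),φ(8)) = (2,6) ∈ E(G2) ✓
  (1,9) → (φ(1),φ(9)) = (2,5) ∈ E(G2) ✓
  (2,8) → (φ(2),φ(8)) = (3,6) ∈ E(G2) ✓
  (3,4) → (φ(3),φ(4)) = (0,9) ∈ E(G2) ✓
  (3,6) → (φ(3),φ(6)) = (0,7) ∈ E(G2) ✓
  (3,7) → (φ(3),φ(7)) = (0,8) ∈ E(G2) ✓
  (4,6) → (φ(4),φ(6)) = (7,9) ∈ E(G2) ✓
  (4,8) → (φ(4),φ(8)) = (6,9) ∈ E(G2) ✓
  (4,9) → (φ(4),φ(9)) = (5,9) ∈ E(G2) ✓
  (5,7) → (φ(5),φ(7)) = (1,8) ∈ E(G2) ✓
  (5,8) → (φ(5),φ(8)) = (1,6) ∈ E(G2) ✓
  (7,9) → (φ(7),φ(9)) = (5,8) ∈ E(G2) ✓
All 18 edges of G1 map to edges of G2, and |E(G1)| = |E(G2)| = 18, so φ is a bijection on edges as well as vertices. Hence G1 ≅ G2.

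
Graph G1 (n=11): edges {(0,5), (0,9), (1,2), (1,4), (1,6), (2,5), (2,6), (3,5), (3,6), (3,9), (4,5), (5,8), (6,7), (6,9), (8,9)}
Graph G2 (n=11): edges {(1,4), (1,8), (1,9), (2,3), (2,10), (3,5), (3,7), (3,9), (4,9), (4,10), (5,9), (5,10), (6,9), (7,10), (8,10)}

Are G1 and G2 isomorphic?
Yes, isomorphic

The graphs are isomorphic.
One valid mapping φ: V(G1) → V(G2): 0→2, 1→1, 2→4, 3→5, 4→8, 5→10, 6→9, 7→6, 8→7, 9→3, 10→0

Verify φ preserves adjacency — for each edge of G1, its image is an edge of G2:
  (0,5) → (φ(0),φ(5)) = (2,10) ∈ E(G2) ✓
  (0,9) → (φ(0),φ(9)) = (2,3) ∈ E(G2) ✓
  (1,2) → (φ(1),φ(2)) = (1,4) ∈ E(G2) ✓
  (1,4) → (φ(1),φ(4)) = (1,8) ∈ E(G2) ✓
  (1,6) → (φ(1),φ(6)) = (1,9) ∈ E(G2) ✓
  (2,5) → (φ(2),φ(5)) = (4,10) ∈ E(G2) ✓
  (2,6) → (φ(2),φ(6)) = (4,9) ∈ E(G2) ✓
  (3,5) → (φ(3),φ(5)) = (5,10) ∈ E(G2) ✓
  (3,6) → (φ(3),φ(6)) = (5,9) ∈ E(G2) ✓
  (3,9) → (φ(3),φ(9)) = (3,5) ∈ E(G2) ✓
  (4,5) → (φ(4),φ(5)) = (8,10) ∈ E(G2) ✓
  (5,8) → (φ(5),φ(8)) = (7,10) ∈ E(G2) ✓
  (6,7) → (φ(6),φ(7)) = (6,9) ∈ E(G2) ✓
  (6,9) → (φ(6),φ(9)) = (3,9) ∈ E(G2) ✓
  (8,9) → (φ(8),φ(9)) = (3,7) ∈ E(G2) ✓
All 15 edges of G1 map to edges of G2, and |E(G1)| = |E(G2)| = 15, so φ is a bijection on edges as well as vertices. Hence G1 ≅ G2.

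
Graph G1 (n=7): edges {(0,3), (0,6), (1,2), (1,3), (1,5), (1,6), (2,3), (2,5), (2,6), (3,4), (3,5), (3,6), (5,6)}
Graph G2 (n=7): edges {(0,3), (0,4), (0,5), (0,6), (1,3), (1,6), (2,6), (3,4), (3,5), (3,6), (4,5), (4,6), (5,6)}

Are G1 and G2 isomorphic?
Yes, isomorphic

The graphs are isomorphic.
One valid mapping φ: V(G1) → V(G2): 0→1, 1→0, 2→4, 3→6, 4→2, 5→5, 6→3

Verify φ preserves adjacency — for each edge of G1, its image is an edge of G2:
  (0,3) → (φ(0),φ(3)) = (1,6) ∈ E(G2) ✓
  (0,6) → (φ(0),φ(6)) = (1,3) ∈ E(G2) ✓
  (1,2) → (φ(1),φ(2)) = (0,4) ∈ E(G2) ✓
  (1,3) → (φ(1),φ(3)) = (0,6) ∈ E(G2) ✓
  (1,5) → (φ(1),φ(5)) = (0,5) ∈ E(G2) ✓
  (1,6) → (φ(1),φ(6)) = (0,3) ∈ E(G2) ✓
  (2,3) → (φ(2),φ(3)) = (4,6) ∈ E(G2) ✓
  (2,5) → (φ(2),φ(5)) = (4,5) ∈ E(G2) ✓
  (2,6) → (φ(2),φ(6)) = (3,4) ∈ E(G2) ✓
  (3,4) → (φ(3),φ(4)) = (2,6) ∈ E(G2) ✓
  (3,5) → (φ(3),φ(5)) = (5,6) ∈ E(G2) ✓
  (3,6) → (φ(3),φ(6)) = (3,6) ∈ E(G2) ✓
  (5,6) → (φ(5),φ(6)) = (3,5) ∈ E(G2) ✓
All 13 edges of G1 map to edges of G2, and |E(G1)| = |E(G2)| = 13, so φ is a bijection on edges as well as vertices. Hence G1 ≅ G2.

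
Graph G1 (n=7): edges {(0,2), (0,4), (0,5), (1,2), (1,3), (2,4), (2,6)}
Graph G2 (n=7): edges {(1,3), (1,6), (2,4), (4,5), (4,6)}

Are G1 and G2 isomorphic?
No, not isomorphic

The graphs are NOT isomorphic.

Degrees in G1: deg(0)=3, deg(1)=2, deg(2)=4, deg(3)=1, deg(4)=2, deg(5)=1, deg(6)=1.
Sorted degree sequence of G1: [4, 3, 2, 2, 1, 1, 1].
Degrees in G2: deg(0)=0, deg(1)=2, deg(2)=1, deg(3)=1, deg(4)=3, deg(5)=1, deg(6)=2.
Sorted degree sequence of G2: [3, 2, 2, 1, 1, 1, 0].
The (sorted) degree sequence is an isomorphism invariant, so since G1 and G2 have different degree sequences they cannot be isomorphic.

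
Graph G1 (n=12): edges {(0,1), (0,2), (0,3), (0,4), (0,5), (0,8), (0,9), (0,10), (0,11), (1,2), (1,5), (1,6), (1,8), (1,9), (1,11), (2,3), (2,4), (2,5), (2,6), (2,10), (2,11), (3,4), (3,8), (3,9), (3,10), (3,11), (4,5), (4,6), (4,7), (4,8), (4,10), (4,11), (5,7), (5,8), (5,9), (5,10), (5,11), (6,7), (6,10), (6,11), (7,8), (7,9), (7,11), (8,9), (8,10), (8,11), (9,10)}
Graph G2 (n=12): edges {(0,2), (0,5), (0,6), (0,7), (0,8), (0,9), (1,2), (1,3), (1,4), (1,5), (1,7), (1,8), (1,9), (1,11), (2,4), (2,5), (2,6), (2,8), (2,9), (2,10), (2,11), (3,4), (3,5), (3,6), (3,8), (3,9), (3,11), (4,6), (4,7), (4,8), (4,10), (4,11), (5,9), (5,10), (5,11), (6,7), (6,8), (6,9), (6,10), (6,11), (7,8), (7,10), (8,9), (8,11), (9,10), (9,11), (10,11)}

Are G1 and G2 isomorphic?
Yes, isomorphic

The graphs are isomorphic.
One valid mapping φ: V(G1) → V(G2): 0→11, 1→10, 2→4, 3→3, 4→8, 5→2, 6→7, 7→0, 8→9, 9→5, 10→1, 11→6

Verify φ preserves adjacency — for each edge of G1, its image is an edge of G2:
  (0,1) → (φ(0),φ(1)) = (10,11) ∈ E(G2) ✓
  (0,2) → (φ(0),φ(2)) = (4,11) ∈ E(G2) ✓
  (0,3) → (φ(0),φ(3)) = (3,11) ∈ E(G2) ✓
  (0,4) → (φ(0),φ(4)) = (8,11) ∈ E(G2) ✓
  (0,5) → (φ(0),φ(5)) = (2,11) ∈ E(G2) ✓
  (0,8) → (φ(0),φ(8)) = (9,11) ∈ E(G2) ✓
  (0,9) → (φ(0),φ(9)) = (5,11) ∈ E(G2) ✓
  (0,10) → (φ(0),φ(10)) = (1,11) ∈ E(G2) ✓
  (0,11) → (φ(0),φ(11)) = (6,11) ∈ E(G2) ✓
  (1,2) → (φ(1),φ(2)) = (4,10) ∈ E(G2) ✓
  (1,5) → (φ(1),φ(5)) = (2,10) ∈ E(G2) ✓
  (1,6) → (φ(1),φ(6)) = (7,10) ∈ E(G2) ✓
  (1,8) → (φ(1),φ(8)) = (9,10) ∈ E(G2) ✓
  (1,9) → (φ(1),φ(9)) = (5,10) ∈ E(G2) ✓
  (1,11) → (φ(1),φ(11)) = (6,10) ∈ E(G2) ✓
  (2,3) → (φ(2),φ(3)) = (3,4) ∈ E(G2) ✓
  (2,4) → (φ(2),φ(4)) = (4,8) ∈ E(G2) ✓
  (2,5) → (φ(2),φ(5)) = (2,4) ∈ E(G2) ✓
  (2,6) → (φ(2),φ(6)) = (4,7) ∈ E(G2) ✓
  (2,10) → (φ(2),φ(10)) = (1,4) ∈ E(G2) ✓
  (2,11) → (φ(2),φ(11)) = (4,6) ∈ E(G2) ✓
  (3,4) → (φ(3),φ(4)) = (3,8) ∈ E(G2) ✓
  (3,8) → (φ(3),φ(8)) = (3,9) ∈ E(G2) ✓
  (3,9) → (φ(3),φ(9)) = (3,5) ∈ E(G2) ✓
  (3,10) → (φ(3),φ(10)) = (1,3) ∈ E(G2) ✓
  (3,11) → (φ(3),φ(11)) = (3,6) ∈ E(G2) ✓
  (4,5) → (φ(4),φ(5)) = (2,8) ∈ E(G2) ✓
  (4,6) → (φ(4),φ(6)) = (7,8) ∈ E(G2) ✓
  (4,7) → (φ(4),φ(7)) = (0,8) ∈ E(G2) ✓
  (4,8) → (φ(4),φ(8)) = (8,9) ∈ E(G2) ✓
  (4,10) → (φ(4),φ(10)) = (1,8) ∈ E(G2) ✓
  (4,11) → (φ(4),φ(11)) = (6,8) ∈ E(G2) ✓
  (5,7) → (φ(5),φ(7)) = (0,2) ∈ E(G2) ✓
  (5,8) → (φ(5),φ(8)) = (2,9) ∈ E(G2) ✓
  (5,9) → (φ(5),φ(9)) = (2,5) ∈ E(G2) ✓
  (5,10) → (φ(5),φ(10)) = (1,2) ∈ E(G2) ✓
  (5,11) → (φ(5),φ(11)) = (2,6) ∈ E(G2) ✓
  (6,7) → (φ(6),φ(7)) = (0,7) ∈ E(G2) ✓
  (6,10) → (φ(6),φ(10)) = (1,7) ∈ E(G2) ✓
  (6,11) → (φ(6),φ(11)) = (6,7) ∈ E(G2) ✓
  (7,8) → (φ(7),φ(8)) = (0,9) ∈ E(G2) ✓
  (7,9) → (φ(7),φ(9)) = (0,5) ∈ E(G2) ✓
  (7,11) → (φ(7),φ(11)) = (0,6) ∈ E(G2) ✓
  (8,9) → (φ(8),φ(9)) = (5,9) ∈ E(G2) ✓
  (8,10) → (φ(8),φ(10)) = (1,9) ∈ E(G2) ✓
  (8,11) → (φ(8),φ(11)) = (6,9) ∈ E(G2) ✓
  (9,10) → (φ(9),φ(10)) = (1,5) ∈ E(G2) ✓
All 47 edges of G1 map to edges of G2, and |E(G1)| = |E(G2)| = 47, so φ is a bijection on edges as well as vertices. Hence G1 ≅ G2.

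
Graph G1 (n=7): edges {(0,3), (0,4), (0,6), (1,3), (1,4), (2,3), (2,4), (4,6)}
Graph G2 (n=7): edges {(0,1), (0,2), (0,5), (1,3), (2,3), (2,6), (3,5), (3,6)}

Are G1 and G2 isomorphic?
Yes, isomorphic

The graphs are isomorphic.
One valid mapping φ: V(G1) → V(G2): 0→2, 1→5, 2→1, 3→0, 4→3, 5→4, 6→6

Verify φ preserves adjacency — for each edge of G1, its image is an edge of G2:
  (0,3) → (φ(0),φ(3)) = (0,2) ∈ E(G2) ✓
  (0,4) → (φ(0),φ(4)) = (2,3) ∈ E(G2) ✓
  (0,6) → (φ(0),φ(6)) = (2,6) ∈ E(G2) ✓
  (1,3) → (φ(1),φ(3)) = (0,5) ∈ E(G2) ✓
  (1,4) → (φ(1),φ(4)) = (3,5) ∈ E(G2) ✓
  (2,3) → (φ(2),φ(3)) = (0,1) ∈ E(G2) ✓
  (2,4) → (φ(2),φ(4)) = (1,3) ∈ E(G2) ✓
  (4,6) → (φ(4),φ(6)) = (3,6) ∈ E(G2) ✓
All 8 edges of G1 map to edges of G2, and |E(G1)| = |E(G2)| = 8, so φ is a bijection on edges as well as vertices. Hence G1 ≅ G2.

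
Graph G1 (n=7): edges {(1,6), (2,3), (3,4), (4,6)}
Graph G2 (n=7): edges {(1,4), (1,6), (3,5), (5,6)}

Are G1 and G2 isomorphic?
Yes, isomorphic

The graphs are isomorphic.
One valid mapping φ: V(G1) → V(G2): 0→0, 1→3, 2→4, 3→1, 4→6, 5→2, 6→5

Verify φ preserves adjacency — for each edge of G1, its image is an edge of G2:
  (1,6) → (φ(1),φ(6)) = (3,5) ∈ E(G2) ✓
  (2,3) → (φ(2),φ(3)) = (1,4) ∈ E(G2) ✓
  (3,4) → (φ(3),φ(4)) = (1,6) ∈ E(G2) ✓
  (4,6) → (φ(4),φ(6)) = (5,6) ∈ E(G2) ✓
All 4 edges of G1 map to edges of G2, and |E(G1)| = |E(G2)| = 4, so φ is a bijection on edges as well as vertices. Hence G1 ≅ G2.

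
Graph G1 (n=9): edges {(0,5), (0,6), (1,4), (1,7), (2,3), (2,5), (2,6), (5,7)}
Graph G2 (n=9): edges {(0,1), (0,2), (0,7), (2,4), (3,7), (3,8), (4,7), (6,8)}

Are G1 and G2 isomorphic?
Yes, isomorphic

The graphs are isomorphic.
One valid mapping φ: V(G1) → V(G2): 0→4, 1→8, 2→0, 3→1, 4→6, 5→7, 6→2, 7→3, 8→5

Verify φ preserves adjacency — for each edge of G1, its image is an edge of G2:
  (0,5) → (φ(0),φ(5)) = (4,7) ∈ E(G2) ✓
  (0,6) → (φ(0),φ(6)) = (2,4) ∈ E(G2) ✓
  (1,4) → (φ(1),φ(4)) = (6,8) ∈ E(G2) ✓
  (1,7) → (φ(1),φ(7)) = (3,8) ∈ E(G2) ✓
  (2,3) → (φ(2),φ(3)) = (0,1) ∈ E(G2) ✓
  (2,5) → (φ(2),φ(5)) = (0,7) ∈ E(G2) ✓
  (2,6) → (φ(2),φ(6)) = (0,2) ∈ E(G2) ✓
  (5,7) → (φ(5),φ(7)) = (3,7) ∈ E(G2) ✓
All 8 edges of G1 map to edges of G2, and |E(G1)| = |E(G2)| = 8, so φ is a bijection on edges as well as vertices. Hence G1 ≅ G2.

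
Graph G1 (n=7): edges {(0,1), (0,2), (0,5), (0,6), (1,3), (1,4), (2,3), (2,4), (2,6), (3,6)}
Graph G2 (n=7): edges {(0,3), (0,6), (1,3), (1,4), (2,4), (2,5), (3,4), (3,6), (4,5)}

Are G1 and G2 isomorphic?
No, not isomorphic

The graphs are NOT isomorphic.

Degrees in G1: deg(0)=4, deg(1)=3, deg(2)=4, deg(3)=3, deg(4)=2, deg(5)=1, deg(6)=3.
Sorted degree sequence of G1: [4, 4, 3, 3, 3, 2, 1].
Degrees in G2: deg(0)=2, deg(1)=2, deg(2)=2, deg(3)=4, deg(4)=4, deg(5)=2, deg(6)=2.
Sorted degree sequence of G2: [4, 4, 2, 2, 2, 2, 2].
The (sorted) degree sequence is an isomorphism invariant, so since G1 and G2 have different degree sequences they cannot be isomorphic.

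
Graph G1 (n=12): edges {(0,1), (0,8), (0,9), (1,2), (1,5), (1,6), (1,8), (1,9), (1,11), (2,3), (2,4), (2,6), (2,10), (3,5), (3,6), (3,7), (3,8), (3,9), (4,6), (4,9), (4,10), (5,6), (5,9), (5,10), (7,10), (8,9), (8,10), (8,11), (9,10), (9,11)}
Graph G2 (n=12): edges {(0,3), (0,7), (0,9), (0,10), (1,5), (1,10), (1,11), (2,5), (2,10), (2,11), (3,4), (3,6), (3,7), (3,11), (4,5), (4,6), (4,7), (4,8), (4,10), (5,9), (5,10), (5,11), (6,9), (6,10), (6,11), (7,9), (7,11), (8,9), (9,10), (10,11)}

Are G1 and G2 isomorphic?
Yes, isomorphic

The graphs are isomorphic.
One valid mapping φ: V(G1) → V(G2): 0→1, 1→11, 2→7, 3→4, 4→0, 5→6, 6→3, 7→8, 8→5, 9→10, 10→9, 11→2

Verify φ preserves adjacency — for each edge of G1, its image is an edge of G2:
  (0,1) → (φ(0),φ(1)) = (1,11) ∈ E(G2) ✓
  (0,8) → (φ(0),φ(8)) = (1,5) ∈ E(G2) ✓
  (0,9) → (φ(0),φ(9)) = (1,10) ∈ E(G2) ✓
  (1,2) → (φ(1),φ(2)) = (7,11) ∈ E(G2) ✓
  (1,5) → (φ(1),φ(5)) = (6,11) ∈ E(G2) ✓
  (1,6) → (φ(1),φ(6)) = (3,11) ∈ E(G2) ✓
  (1,8) → (φ(1),φ(8)) = (5,11) ∈ E(G2) ✓
  (1,9) → (φ(1),φ(9)) = (10,11) ∈ E(G2) ✓
  (1,11) → (φ(1),φ(11)) = (2,11) ∈ E(G2) ✓
  (2,3) → (φ(2),φ(3)) = (4,7) ∈ E(G2) ✓
  (2,4) → (φ(2),φ(4)) = (0,7) ∈ E(G2) ✓
  (2,6) → (φ(2),φ(6)) = (3,7) ∈ E(G2) ✓
  (2,10) → (φ(2),φ(10)) = (7,9) ∈ E(G2) ✓
  (3,5) → (φ(3),φ(5)) = (4,6) ∈ E(G2) ✓
  (3,6) → (φ(3),φ(6)) = (3,4) ∈ E(G2) ✓
  (3,7) → (φ(3),φ(7)) = (4,8) ∈ E(G2) ✓
  (3,8) → (φ(3),φ(8)) = (4,5) ∈ E(G2) ✓
  (3,9) → (φ(3),φ(9)) = (4,10) ∈ E(G2) ✓
  (4,6) → (φ(4),φ(6)) = (0,3) ∈ E(G2) ✓
  (4,9) → (φ(4),φ(9)) = (0,10) ∈ E(G2) ✓
  (4,10) → (φ(4),φ(10)) = (0,9) ∈ E(G2) ✓
  (5,6) → (φ(5),φ(6)) = (3,6) ∈ E(G2) ✓
  (5,9) → (φ(5),φ(9)) = (6,10) ∈ E(G2) ✓
  (5,10) → (φ(5),φ(10)) = (6,9) ∈ E(G2) ✓
  (7,10) → (φ(7),φ(10)) = (8,9) ∈ E(G2) ✓
  (8,9) → (φ(8),φ(9)) = (5,10) ∈ E(G2) ✓
  (8,10) → (φ(8),φ(10)) = (5,9) ∈ E(G2) ✓
  (8,11) → (φ(8),φ(11)) = (2,5) ∈ E(G2) ✓
  (9,10) → (φ(9),φ(10)) = (9,10) ∈ E(G2) ✓
  (9,11) → (φ(9),φ(11)) = (2,10) ∈ E(G2) ✓
All 30 edges of G1 map to edges of G2, and |E(G1)| = |E(G2)| = 30, so φ is a bijection on edges as well as vertices. Hence G1 ≅ G2.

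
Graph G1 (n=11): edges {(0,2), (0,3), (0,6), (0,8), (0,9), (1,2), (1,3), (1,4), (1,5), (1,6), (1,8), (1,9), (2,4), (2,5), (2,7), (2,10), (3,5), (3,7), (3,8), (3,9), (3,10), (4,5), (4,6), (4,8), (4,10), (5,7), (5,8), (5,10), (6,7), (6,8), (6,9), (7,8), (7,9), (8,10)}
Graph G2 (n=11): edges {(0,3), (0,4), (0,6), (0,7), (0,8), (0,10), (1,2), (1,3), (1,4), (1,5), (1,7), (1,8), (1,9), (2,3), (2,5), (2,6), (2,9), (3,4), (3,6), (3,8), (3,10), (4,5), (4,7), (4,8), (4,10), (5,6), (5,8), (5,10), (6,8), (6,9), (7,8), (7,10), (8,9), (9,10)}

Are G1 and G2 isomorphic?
Yes, isomorphic

The graphs are isomorphic.
One valid mapping φ: V(G1) → V(G2): 0→9, 1→3, 2→10, 3→1, 4→0, 5→4, 6→6, 7→5, 8→8, 9→2, 10→7

Verify φ preserves adjacency — for each edge of G1, its image is an edge of G2:
  (0,2) → (φ(0),φ(2)) = (9,10) ∈ E(G2) ✓
  (0,3) → (φ(0),φ(3)) = (1,9) ∈ E(G2) ✓
  (0,6) → (φ(0),φ(6)) = (6,9) ∈ E(G2) ✓
  (0,8) → (φ(0),φ(8)) = (8,9) ∈ E(G2) ✓
  (0,9) → (φ(0),φ(9)) = (2,9) ∈ E(G2) ✓
  (1,2) → (φ(1),φ(2)) = (3,10) ∈ E(G2) ✓
  (1,3) → (φ(1),φ(3)) = (1,3) ∈ E(G2) ✓
  (1,4) → (φ(1),φ(4)) = (0,3) ∈ E(G2) ✓
  (1,5) → (φ(1),φ(5)) = (3,4) ∈ E(G2) ✓
  (1,6) → (φ(1),φ(6)) = (3,6) ∈ E(G2) ✓
  (1,8) → (φ(1),φ(8)) = (3,8) ∈ E(G2) ✓
  (1,9) → (φ(1),φ(9)) = (2,3) ∈ E(G2) ✓
  (2,4) → (φ(2),φ(4)) = (0,10) ∈ E(G2) ✓
  (2,5) → (φ(2),φ(5)) = (4,10) ∈ E(G2) ✓
  (2,7) → (φ(2),φ(7)) = (5,10) ∈ E(G2) ✓
  (2,10) → (φ(2),φ(10)) = (7,10) ∈ E(G2) ✓
  (3,5) → (φ(3),φ(5)) = (1,4) ∈ E(G2) ✓
  (3,7) → (φ(3),φ(7)) = (1,5) ∈ E(G2) ✓
  (3,8) → (φ(3),φ(8)) = (1,8) ∈ E(G2) ✓
  (3,9) → (φ(3),φ(9)) = (1,2) ∈ E(G2) ✓
  (3,10) → (φ(3),φ(10)) = (1,7) ∈ E(G2) ✓
  (4,5) → (φ(4),φ(5)) = (0,4) ∈ E(G2) ✓
  (4,6) → (φ(4),φ(6)) = (0,6) ∈ E(G2) ✓
  (4,8) → (φ(4),φ(8)) = (0,8) ∈ E(G2) ✓
  (4,10) → (φ(4),φ(10)) = (0,7) ∈ E(G2) ✓
  (5,7) → (φ(5),φ(7)) = (4,5) ∈ E(G2) ✓
  (5,8) → (φ(5),φ(8)) = (4,8) ∈ E(G2) ✓
  (5,10) → (φ(5),φ(10)) = (4,7) ∈ E(G2) ✓
  (6,7) → (φ(6),φ(7)) = (5,6) ∈ E(G2) ✓
  (6,8) → (φ(6),φ(8)) = (6,8) ∈ E(G2) ✓
  (6,9) → (φ(6),φ(9)) = (2,6) ∈ E(G2) ✓
  (7,8) → (φ(7),φ(8)) = (5,8) ∈ E(G2) ✓
  (7,9) → (φ(7),φ(9)) = (2,5) ∈ E(G2) ✓
  (8,10) → (φ(8),φ(10)) = (7,8) ∈ E(G2) ✓
All 34 edges of G1 map to edges of G2, and |E(G1)| = |E(G2)| = 34, so φ is a bijection on edges as well as vertices. Hence G1 ≅ G2.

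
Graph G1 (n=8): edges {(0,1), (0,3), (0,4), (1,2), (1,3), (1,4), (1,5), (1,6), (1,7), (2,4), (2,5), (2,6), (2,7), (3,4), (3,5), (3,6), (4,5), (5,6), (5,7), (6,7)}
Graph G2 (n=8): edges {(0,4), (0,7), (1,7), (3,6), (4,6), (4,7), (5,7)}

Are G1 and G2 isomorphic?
No, not isomorphic

The graphs are NOT isomorphic.

Connected components of G1: 1 component(s) with vertex sets [[0, 1, 2, 3, 4, 5, 6, 7]], sizes [8].
Connected components of G2: 2 component(s) with vertex sets [[2], [0, 1, 3, 4, 5, 6, 7]], sizes [1, 7].
The number of connected components (and the multiset of component sizes) is an isomorphism invariant — an isomorphism maps each component of G1 bijectively onto a component of G2. Since G1 has 1 component(s) and G2 has 2, they cannot be isomorphic.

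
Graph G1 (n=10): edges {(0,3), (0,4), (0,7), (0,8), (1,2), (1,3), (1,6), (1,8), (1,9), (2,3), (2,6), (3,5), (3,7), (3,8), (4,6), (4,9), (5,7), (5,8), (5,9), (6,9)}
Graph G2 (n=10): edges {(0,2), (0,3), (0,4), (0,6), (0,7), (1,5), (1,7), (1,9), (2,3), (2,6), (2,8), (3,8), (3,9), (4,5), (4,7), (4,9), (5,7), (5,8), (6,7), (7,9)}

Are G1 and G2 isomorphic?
Yes, isomorphic

The graphs are isomorphic.
One valid mapping φ: V(G1) → V(G2): 0→5, 1→0, 2→6, 3→7, 4→8, 5→9, 6→2, 7→1, 8→4, 9→3

Verify φ preserves adjacency — for each edge of G1, its image is an edge of G2:
  (0,3) → (φ(0),φ(3)) = (5,7) ∈ E(G2) ✓
  (0,4) → (φ(0),φ(4)) = (5,8) ∈ E(G2) ✓
  (0,7) → (φ(0),φ(7)) = (1,5) ∈ E(G2) ✓
  (0,8) → (φ(0),φ(8)) = (4,5) ∈ E(G2) ✓
  (1,2) → (φ(1),φ(2)) = (0,6) ∈ E(G2) ✓
  (1,3) → (φ(1),φ(3)) = (0,7) ∈ E(G2) ✓
  (1,6) → (φ(1),φ(6)) = (0,2) ∈ E(G2) ✓
  (1,8) → (φ(1),φ(8)) = (0,4) ∈ E(G2) ✓
  (1,9) → (φ(1),φ(9)) = (0,3) ∈ E(G2) ✓
  (2,3) → (φ(2),φ(3)) = (6,7) ∈ E(G2) ✓
  (2,6) → (φ(2),φ(6)) = (2,6) ∈ E(G2) ✓
  (3,5) → (φ(3),φ(5)) = (7,9) ∈ E(G2) ✓
  (3,7) → (φ(3),φ(7)) = (1,7) ∈ E(G2) ✓
  (3,8) → (φ(3),φ(8)) = (4,7) ∈ E(G2) ✓
  (4,6) → (φ(4),φ(6)) = (2,8) ∈ E(G2) ✓
  (4,9) → (φ(4),φ(9)) = (3,8) ∈ E(G2) ✓
  (5,7) → (φ(5),φ(7)) = (1,9) ∈ E(G2) ✓
  (5,8) → (φ(5),φ(8)) = (4,9) ∈ E(G2) ✓
  (5,9) → (φ(5),φ(9)) = (3,9) ∈ E(G2) ✓
  (6,9) → (φ(6),φ(9)) = (2,3) ∈ E(G2) ✓
All 20 edges of G1 map to edges of G2, and |E(G1)| = |E(G2)| = 20, so φ is a bijection on edges as well as vertices. Hence G1 ≅ G2.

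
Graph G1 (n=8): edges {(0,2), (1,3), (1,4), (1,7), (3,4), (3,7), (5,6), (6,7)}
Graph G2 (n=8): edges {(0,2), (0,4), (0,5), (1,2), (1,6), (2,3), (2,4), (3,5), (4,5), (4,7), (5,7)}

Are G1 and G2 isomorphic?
No, not isomorphic

The graphs are NOT isomorphic.

Degrees in G1: deg(0)=1, deg(1)=3, deg(2)=1, deg(3)=3, deg(4)=2, deg(5)=1, deg(6)=2, deg(7)=3.
Sorted degree sequence of G1: [3, 3, 3, 2, 2, 1, 1, 1].
Degrees in G2: deg(0)=3, deg(1)=2, deg(2)=4, deg(3)=2, deg(4)=4, deg(5)=4, deg(6)=1, deg(7)=2.
Sorted degree sequence of G2: [4, 4, 4, 3, 2, 2, 2, 1].
The (sorted) degree sequence is an isomorphism invariant, so since G1 and G2 have different degree sequences they cannot be isomorphic.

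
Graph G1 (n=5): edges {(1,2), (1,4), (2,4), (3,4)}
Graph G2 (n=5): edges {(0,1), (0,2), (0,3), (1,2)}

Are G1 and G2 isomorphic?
Yes, isomorphic

The graphs are isomorphic.
One valid mapping φ: V(G1) → V(G2): 0→4, 1→1, 2→2, 3→3, 4→0

Verify φ preserves adjacency — for each edge of G1, its image is an edge of G2:
  (1,2) → (φ(1),φ(2)) = (1,2) ∈ E(G2) ✓
  (1,4) → (φ(1),φ(4)) = (0,1) ∈ E(G2) ✓
  (2,4) → (φ(2),φ(4)) = (0,2) ∈ E(G2) ✓
  (3,4) → (φ(3),φ(4)) = (0,3) ∈ E(G2) ✓
All 4 edges of G1 map to edges of G2, and |E(G1)| = |E(G2)| = 4, so φ is a bijection on edges as well as vertices. Hence G1 ≅ G2.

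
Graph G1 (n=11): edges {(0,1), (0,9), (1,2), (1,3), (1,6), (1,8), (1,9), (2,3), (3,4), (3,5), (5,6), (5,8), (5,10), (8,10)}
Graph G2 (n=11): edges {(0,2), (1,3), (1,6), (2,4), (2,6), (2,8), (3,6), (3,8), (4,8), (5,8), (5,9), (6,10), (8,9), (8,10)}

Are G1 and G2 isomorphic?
Yes, isomorphic

The graphs are isomorphic.
One valid mapping φ: V(G1) → V(G2): 0→9, 1→8, 2→4, 3→2, 4→0, 5→6, 6→10, 7→7, 8→3, 9→5, 10→1

Verify φ preserves adjacency — for each edge of G1, its image is an edge of G2:
  (0,1) → (φ(0),φ(1)) = (8,9) ∈ E(G2) ✓
  (0,9) → (φ(0),φ(9)) = (5,9) ∈ E(G2) ✓
  (1,2) → (φ(1),φ(2)) = (4,8) ∈ E(G2) ✓
  (1,3) → (φ(1),φ(3)) = (2,8) ∈ E(G2) ✓
  (1,6) → (φ(1),φ(6)) = (8,10) ∈ E(G2) ✓
  (1,8) → (φ(1),φ(8)) = (3,8) ∈ E(G2) ✓
  (1,9) → (φ(1),φ(9)) = (5,8) ∈ E(G2) ✓
  (2,3) → (φ(2),φ(3)) = (2,4) ∈ E(G2) ✓
  (3,4) → (φ(3),φ(4)) = (0,2) ∈ E(G2) ✓
  (3,5) → (φ(3),φ(5)) = (2,6) ∈ E(G2) ✓
  (5,6) → (φ(5),φ(6)) = (6,10) ∈ E(G2) ✓
  (5,8) → (φ(5),φ(8)) = (3,6) ∈ E(G2) ✓
  (5,10) → (φ(5),φ(10)) = (1,6) ∈ E(G2) ✓
  (8,10) → (φ(8),φ(10)) = (1,3) ∈ E(G2) ✓
All 14 edges of G1 map to edges of G2, and |E(G1)| = |E(G2)| = 14, so φ is a bijection on edges as well as vertices. Hence G1 ≅ G2.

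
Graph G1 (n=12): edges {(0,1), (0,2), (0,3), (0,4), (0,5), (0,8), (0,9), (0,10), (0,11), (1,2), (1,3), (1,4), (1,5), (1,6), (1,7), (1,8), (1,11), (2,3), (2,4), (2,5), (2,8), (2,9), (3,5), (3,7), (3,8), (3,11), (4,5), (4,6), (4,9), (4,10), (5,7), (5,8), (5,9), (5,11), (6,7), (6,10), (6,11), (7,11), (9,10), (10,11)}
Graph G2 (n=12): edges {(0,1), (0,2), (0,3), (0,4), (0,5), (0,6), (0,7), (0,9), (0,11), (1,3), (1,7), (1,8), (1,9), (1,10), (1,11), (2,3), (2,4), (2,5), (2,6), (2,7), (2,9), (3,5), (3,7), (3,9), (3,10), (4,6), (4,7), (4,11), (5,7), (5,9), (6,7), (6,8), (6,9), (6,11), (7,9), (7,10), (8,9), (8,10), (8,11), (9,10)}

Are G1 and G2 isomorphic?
Yes, isomorphic

The graphs are isomorphic.
One valid mapping φ: V(G1) → V(G2): 0→0, 1→9, 2→2, 3→3, 4→6, 5→7, 6→8, 7→10, 8→5, 9→4, 10→11, 11→1

Verify φ preserves adjacency — for each edge of G1, its image is an edge of G2:
  (0,1) → (φ(0),φ(1)) = (0,9) ∈ E(G2) ✓
  (0,2) → (φ(0),φ(2)) = (0,2) ∈ E(G2) ✓
  (0,3) → (φ(0),φ(3)) = (0,3) ∈ E(G2) ✓
  (0,4) → (φ(0),φ(4)) = (0,6) ∈ E(G2) ✓
  (0,5) → (φ(0),φ(5)) = (0,7) ∈ E(G2) ✓
  (0,8) → (φ(0),φ(8)) = (0,5) ∈ E(G2) ✓
  (0,9) → (φ(0),φ(9)) = (0,4) ∈ E(G2) ✓
  (0,10) → (φ(0),φ(10)) = (0,11) ∈ E(G2) ✓
  (0,11) → (φ(0),φ(11)) = (0,1) ∈ E(G2) ✓
  (1,2) → (φ(1),φ(2)) = (2,9) ∈ E(G2) ✓
  (1,3) → (φ(1),φ(3)) = (3,9) ∈ E(G2) ✓
  (1,4) → (φ(1),φ(4)) = (6,9) ∈ E(G2) ✓
  (1,5) → (φ(1),φ(5)) = (7,9) ∈ E(G2) ✓
  (1,6) → (φ(1),φ(6)) = (8,9) ∈ E(G2) ✓
  (1,7) → (φ(1),φ(7)) = (9,10) ∈ E(G2) ✓
  (1,8) → (φ(1),φ(8)) = (5,9) ∈ E(G2) ✓
  (1,11) → (φ(1),φ(11)) = (1,9) ∈ E(G2) ✓
  (2,3) → (φ(2),φ(3)) = (2,3) ∈ E(G2) ✓
  (2,4) → (φ(2),φ(4)) = (2,6) ∈ E(G2) ✓
  (2,5) → (φ(2),φ(5)) = (2,7) ∈ E(G2) ✓
  (2,8) → (φ(2),φ(8)) = (2,5) ∈ E(G2) ✓
  (2,9) → (φ(2),φ(9)) = (2,4) ∈ E(G2) ✓
  (3,5) → (φ(3),φ(5)) = (3,7) ∈ E(G2) ✓
  (3,7) → (φ(3),φ(7)) = (3,10) ∈ E(G2) ✓
  (3,8) → (φ(3),φ(8)) = (3,5) ∈ E(G2) ✓
  (3,11) → (φ(3),φ(11)) = (1,3) ∈ E(G2) ✓
  (4,5) → (φ(4),φ(5)) = (6,7) ∈ E(G2) ✓
  (4,6) → (φ(4),φ(6)) = (6,8) ∈ E(G2) ✓
  (4,9) → (φ(4),φ(9)) = (4,6) ∈ E(G2) ✓
  (4,10) → (φ(4),φ(10)) = (6,11) ∈ E(G2) ✓
  (5,7) → (φ(5),φ(7)) = (7,10) ∈ E(G2) ✓
  (5,8) → (φ(5),φ(8)) = (5,7) ∈ E(G2) ✓
  (5,9) → (φ(5),φ(9)) = (4,7) ∈ E(G2) ✓
  (5,11) → (φ(5),φ(11)) = (1,7) ∈ E(G2) ✓
  (6,7) → (φ(6),φ(7)) = (8,10) ∈ E(G2) ✓
  (6,10) → (φ(6),φ(10)) = (8,11) ∈ E(G2) ✓
  (6,11) → (φ(6),φ(11)) = (1,8) ∈ E(G2) ✓
  (7,11) → (φ(7),φ(11)) = (1,10) ∈ E(G2) ✓
  (9,10) → (φ(9),φ(10)) = (4,11) ∈ E(G2) ✓
  (10,11) → (φ(10),φ(11)) = (1,11) ∈ E(G2) ✓
All 40 edges of G1 map to edges of G2, and |E(G1)| = |E(G2)| = 40, so φ is a bijection on edges as well as vertices. Hence G1 ≅ G2.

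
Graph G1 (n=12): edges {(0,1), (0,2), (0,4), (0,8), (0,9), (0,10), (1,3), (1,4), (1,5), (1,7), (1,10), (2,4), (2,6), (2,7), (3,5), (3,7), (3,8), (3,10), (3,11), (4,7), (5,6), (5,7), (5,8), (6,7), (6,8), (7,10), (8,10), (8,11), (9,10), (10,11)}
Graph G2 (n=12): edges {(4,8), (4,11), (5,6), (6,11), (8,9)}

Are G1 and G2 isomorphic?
No, not isomorphic

The graphs are NOT isomorphic.

Connected components of G1: 1 component(s) with vertex sets [[0, 1, 2, 3, 4, 5, 6, 7, 8, 9, 10, 11]], sizes [12].
Connected components of G2: 7 component(s) with vertex sets [[0], [1], [2], [3], [7], [10], [4, 5, 6, 8, 9, 11]], sizes [1, 1, 1, 1, 1, 1, 6].
The number of connected components (and the multiset of component sizes) is an isomorphism invariant — an isomorphism maps each component of G1 bijectively onto a component of G2. Since G1 has 1 component(s) and G2 has 7, they cannot be isomorphic.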